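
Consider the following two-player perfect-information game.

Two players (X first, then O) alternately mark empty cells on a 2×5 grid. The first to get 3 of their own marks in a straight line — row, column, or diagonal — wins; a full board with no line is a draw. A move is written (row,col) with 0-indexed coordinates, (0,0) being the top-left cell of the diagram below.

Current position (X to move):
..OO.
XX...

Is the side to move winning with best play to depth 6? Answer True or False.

X winning at [..OO./XX...]: True

[..OO./XX...] X move#1: (0,0):-1/X.OO./XX..., (0,1):-1/.XOO./XX..., (0,4):-1/..OOX/XX..., (1,2):+1/..OO./XXX..*, (1,3):-1/..OO./XX.X., (1,4):-1/..OO./XX..X
[..OO./XXX..] end (terminal -1, O#2); searched ..OO./XX... to 6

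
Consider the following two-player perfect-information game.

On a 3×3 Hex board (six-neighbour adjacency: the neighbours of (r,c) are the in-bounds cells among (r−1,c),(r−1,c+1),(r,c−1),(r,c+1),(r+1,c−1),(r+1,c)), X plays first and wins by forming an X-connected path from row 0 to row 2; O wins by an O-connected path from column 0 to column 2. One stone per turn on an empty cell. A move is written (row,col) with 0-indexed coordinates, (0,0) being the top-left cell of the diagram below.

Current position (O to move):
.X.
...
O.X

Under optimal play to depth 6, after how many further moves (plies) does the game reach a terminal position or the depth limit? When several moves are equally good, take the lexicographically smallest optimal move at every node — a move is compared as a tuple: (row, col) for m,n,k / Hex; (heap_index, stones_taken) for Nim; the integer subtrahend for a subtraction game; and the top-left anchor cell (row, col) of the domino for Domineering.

PV length from [.X./.../O.X]: 3 plies

p1 O@[.X./.../O.X]: (0,0)[OX./.../O.X]-1 (0,2)[.XO/.../O.X]-1 (1,0)[.X./O../O.X]-1 (1,1)[.X./.O./O.X]+1* (1,2)[.X./..O/O.X]+1 (2,1)[.X./.../OOX]-1
p2 X@[.X./.O./O.X]: (0,0)[XX./.O./O.X]-1* (0,2)[.XX/.O./O.X]-1 (1,0)[.X./XO./O.X]-1 (1,2)[.X./.OX/O.X]-1 (2,1)[.X./.O./OXX]-1
p3 O@[XX./.O./O.X]: (0,2)[XXO/.O./O.X]+1* (1,0)[XX./OO./O.X]+1 (1,2)[XX./.OO/O.X]+1 (2,1)[XX./.O./OOX]+1
p4 X@[XXO/.O./O.X] terminal -1; root [.X./.../O.X] d6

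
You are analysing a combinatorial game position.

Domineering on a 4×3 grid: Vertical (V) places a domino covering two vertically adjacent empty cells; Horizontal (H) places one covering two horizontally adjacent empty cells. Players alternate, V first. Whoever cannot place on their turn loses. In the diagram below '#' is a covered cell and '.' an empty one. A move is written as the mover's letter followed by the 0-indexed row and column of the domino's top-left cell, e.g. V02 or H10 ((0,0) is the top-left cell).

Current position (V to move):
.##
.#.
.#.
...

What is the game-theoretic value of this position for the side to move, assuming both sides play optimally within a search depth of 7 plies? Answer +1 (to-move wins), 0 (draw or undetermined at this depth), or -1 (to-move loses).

ply 1, V at .##/.#./.#./... | V00=+1→###/##./.#./...*; V10=+1→.##/##./##./...; V12=+1→.##/.##/.##/...; V20=+1→.##/.#./##./#..; V22=+1→.##/.#./.##/..#
ply 2, H at ###/##./.#./... | H30=-1→###/##./.#./##.*; H31=-1→###/##./.#./.##
ply 3, V at ###/##./.#./##. | V12=+1→###/###/.##/##.*; V22=+1→###/##./.##/###
ply 4: ###/###/.##/##. is terminal -1 (H); from .##/.#./.#./... depth 7

value(.##/.#./.#./..., V) = +1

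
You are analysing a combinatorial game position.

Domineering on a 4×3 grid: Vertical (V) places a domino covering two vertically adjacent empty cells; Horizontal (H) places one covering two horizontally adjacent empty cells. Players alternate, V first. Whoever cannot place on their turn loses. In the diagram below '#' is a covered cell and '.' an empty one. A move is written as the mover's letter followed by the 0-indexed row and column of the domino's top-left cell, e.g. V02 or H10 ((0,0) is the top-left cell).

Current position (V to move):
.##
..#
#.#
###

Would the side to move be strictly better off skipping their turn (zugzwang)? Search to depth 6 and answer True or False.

ply 1, V at .##/..#/#.#/### | V00=+1→###/#.#/#.#/###*; V11=+1→.##/.##/###/###
ply 2: ###/#.#/#.#/### is terminal -1 (H); from .##/..#/#.#/### depth 6
pass branch (H moves first from the same position):
  | ply 1, H at .##/..#/#.#/### | H10=+1→.##/###/#.#/###*
  | ply 2: .##/###/#.#/### is terminal -1 (V); from .##/..#/#.#/### depth 6
V moving scores +1; V passing scores -1

zugzwang(.##/..#/#.#/###, V) = False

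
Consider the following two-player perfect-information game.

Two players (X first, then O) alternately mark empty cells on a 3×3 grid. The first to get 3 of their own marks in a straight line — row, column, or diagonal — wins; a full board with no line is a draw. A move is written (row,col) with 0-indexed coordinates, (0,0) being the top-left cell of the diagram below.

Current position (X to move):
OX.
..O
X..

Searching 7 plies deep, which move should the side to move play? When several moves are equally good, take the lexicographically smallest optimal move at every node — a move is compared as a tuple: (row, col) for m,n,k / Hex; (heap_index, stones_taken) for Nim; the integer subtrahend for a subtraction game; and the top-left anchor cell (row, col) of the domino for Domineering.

[OX./..O/X..] X move#1: (0,2):-1/OXX/..O/X.., (1,0):-1/OX./X.O/X.., (1,1):+1/OX./.XO/X..*, (2,1):+1/OX./..O/XX., (2,2):+0/OX./..O/X.X
[OX./.XO/X..] O move#2: (0,2):-1/OXO/.XO/X..*, (1,0):-1/OX./OXO/X.., (2,1):-1/OX./.XO/XO., (2,2):-1/OX./.XO/X.O
[OXO/.XO/X..] X move#3: (1,0):-1/OXO/XXO/X.., (2,1):+1/OXO/.XO/XX.*, (2,2):+0/OXO/.XO/X.X
[OXO/.XO/XX.] end (terminal -1, O#4); searched OX./..O/X.. to 7

X's best at [OX./..O/X..]: (1,1)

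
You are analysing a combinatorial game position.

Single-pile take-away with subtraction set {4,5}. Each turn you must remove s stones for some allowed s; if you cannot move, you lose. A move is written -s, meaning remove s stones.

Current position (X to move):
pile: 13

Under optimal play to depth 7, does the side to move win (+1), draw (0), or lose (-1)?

value(13, X) = +1

p1 X@[13]: -4[9]+1* -5[8]-1
p2 O@[9]: -4[5]-1* -5[4]-1
p3 X@[5]: -4[1]+1* -5[0]+1
p4 O@[1] terminal -1; root [13] d7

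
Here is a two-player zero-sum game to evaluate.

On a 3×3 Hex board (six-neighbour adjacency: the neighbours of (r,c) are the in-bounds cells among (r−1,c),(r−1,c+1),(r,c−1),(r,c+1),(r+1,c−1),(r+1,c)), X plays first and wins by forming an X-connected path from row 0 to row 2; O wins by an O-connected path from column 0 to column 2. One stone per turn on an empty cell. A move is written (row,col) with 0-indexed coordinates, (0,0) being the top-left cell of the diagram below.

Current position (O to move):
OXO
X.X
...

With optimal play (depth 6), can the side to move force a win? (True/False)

O winning at [OXO/X.X/...]: False

ply 1, O at OXO/X.X/... | (1,1)=-1→OXO/XOX/...*; (2,0)=-1→OXO/X.X/O..; (2,1)=-1→OXO/X.X/.O.; (2,2)=-1→OXO/X.X/..O
ply 2, X at OXO/XOX/... | (2,0)=+1→OXO/XOX/X..*; (2,1)=-1→OXO/XOX/.X.; (2,2)=-1→OXO/XOX/..X
ply 3: OXO/XOX/X.. is terminal -1 (O); from OXO/X.X/... depth 6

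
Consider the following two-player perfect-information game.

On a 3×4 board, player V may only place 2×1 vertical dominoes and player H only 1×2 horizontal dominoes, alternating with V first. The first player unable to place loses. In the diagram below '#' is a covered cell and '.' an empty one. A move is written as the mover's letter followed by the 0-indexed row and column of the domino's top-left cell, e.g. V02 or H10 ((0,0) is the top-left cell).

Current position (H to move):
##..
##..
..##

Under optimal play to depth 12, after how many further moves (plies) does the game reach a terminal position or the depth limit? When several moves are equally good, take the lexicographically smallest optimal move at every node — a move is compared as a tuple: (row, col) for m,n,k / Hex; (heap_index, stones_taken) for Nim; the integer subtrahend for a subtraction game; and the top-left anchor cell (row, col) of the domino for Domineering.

[##../##../..##] H move#1: H02:+1/####/##../..##*, H12:+1/##../####/..##, H20:-1/##../##../####
[####/##../..##] end (terminal -1, V#2); searched ##../##../..## to 12

PV length from [##../##../..##]: 1 ply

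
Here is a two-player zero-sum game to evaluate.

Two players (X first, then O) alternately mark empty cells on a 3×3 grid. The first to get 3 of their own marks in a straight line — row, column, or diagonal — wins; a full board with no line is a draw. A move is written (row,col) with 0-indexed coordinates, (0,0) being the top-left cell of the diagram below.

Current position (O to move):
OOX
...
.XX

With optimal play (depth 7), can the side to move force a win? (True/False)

[OOX/.../.XX] O move#1: (1,0):-1/OOX/O../.XX*, (1,1):-1/OOX/.O./.XX, (1,2):-1/OOX/..O/.XX, (2,0):-1/OOX/.../OXX
[OOX/O../.XX] X move#2: (1,1):-1/OOX/OX./.XX, (1,2):+1/OOX/O.X/.XX*, (2,0):+1/OOX/O../XXX
[OOX/O.X/.XX] end (terminal -1, O#3); searched OOX/.../.XX to 7

O winning at [OOX/.../.XX]: False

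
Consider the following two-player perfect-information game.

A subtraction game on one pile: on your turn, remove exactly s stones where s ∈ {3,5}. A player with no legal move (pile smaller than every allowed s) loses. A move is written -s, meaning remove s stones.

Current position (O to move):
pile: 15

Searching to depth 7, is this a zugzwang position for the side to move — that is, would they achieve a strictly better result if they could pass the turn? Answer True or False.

zugzwang(15, O) = False

p1 O@[15]: -3[12]-1 -5[10]+1*
p2 X@[10]: -3[7]-1* -5[5]-1
p3 O@[7]: -3[4]-1 -5[2]+1*
p4 X@[2] terminal -1; root [15] d7
if O skipped the turn, X would face:
~ p1 X@[15]: -3[12]-1 -5[10]+1*
~ p2 O@[10]: -3[7]-1* -5[5]-1
~ p3 X@[7]: -3[4]-1 -5[2]+1*
~ p4 O@[2] terminal -1; root [15] d7
compare (O): move=+1 vs pass=-1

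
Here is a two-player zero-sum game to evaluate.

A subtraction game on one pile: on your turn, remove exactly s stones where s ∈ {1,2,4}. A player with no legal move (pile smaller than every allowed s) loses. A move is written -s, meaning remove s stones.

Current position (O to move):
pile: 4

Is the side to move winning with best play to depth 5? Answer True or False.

O winning at [4]: True

[4] O move#1: -1:+1/3*, -2:-1/2, -4:+1/0
[3] X move#2: -1:-1/2*, -2:-1/1
[2] O move#3: -1:-1/1, -2:+1/0*
[0] end (terminal -1, X#4); searched 4 to 5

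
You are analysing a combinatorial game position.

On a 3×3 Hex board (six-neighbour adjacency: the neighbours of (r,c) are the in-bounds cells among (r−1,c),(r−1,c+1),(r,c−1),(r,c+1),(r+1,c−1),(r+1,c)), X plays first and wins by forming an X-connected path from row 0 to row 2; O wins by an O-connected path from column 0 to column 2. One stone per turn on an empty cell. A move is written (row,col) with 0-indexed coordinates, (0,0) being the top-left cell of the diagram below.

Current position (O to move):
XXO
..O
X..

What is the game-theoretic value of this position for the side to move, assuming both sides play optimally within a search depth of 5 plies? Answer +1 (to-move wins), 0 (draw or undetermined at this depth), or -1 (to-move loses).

p1 O@[XXO/..O/X..]: (1,0)[XXO/O.O/X..]-1* (1,1)[XXO/.OO/X..]-1 (2,1)[XXO/..O/XO.]-1 (2,2)[XXO/..O/X.O]-1
p2 X@[XXO/O.O/X..]: (1,1)[XXO/OXO/X..]+1* (2,1)[XXO/O.O/XX.]-1 (2,2)[XXO/O.O/X.X]-1
p3 O@[XXO/OXO/X..] terminal -1; root [XXO/..O/X..] d5

value(XXO/..O/X.., O) = -1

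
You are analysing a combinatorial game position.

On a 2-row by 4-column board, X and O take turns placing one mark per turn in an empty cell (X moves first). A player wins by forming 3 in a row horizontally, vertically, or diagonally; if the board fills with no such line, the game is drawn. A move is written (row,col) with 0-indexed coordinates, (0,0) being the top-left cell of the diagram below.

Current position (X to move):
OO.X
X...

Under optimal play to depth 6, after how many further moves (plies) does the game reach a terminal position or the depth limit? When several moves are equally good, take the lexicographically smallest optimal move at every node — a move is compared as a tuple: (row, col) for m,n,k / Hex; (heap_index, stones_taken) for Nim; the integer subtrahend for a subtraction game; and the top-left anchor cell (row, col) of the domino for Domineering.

PV length from [OO.X/X...]: 4 plies

[OO.X/X...] X move#1: (0,2):+0/OOXX/X...*, (1,1):-1/OO.X/XX.., (1,2):-1/OO.X/X.X., (1,3):-1/OO.X/X..X
[OOXX/X...] O move#2: (1,1):+0/OOXX/XO..*, (1,2):+0/OOXX/X.O., (1,3):+0/OOXX/X..O
[OOXX/XO..] X move#3: (1,2):+0/OOXX/XOX.*, (1,3):+0/OOXX/XO.X
[OOXX/XOX.] O move#4: (1,3):+0/OOXX/XOXO*
[OOXX/XOXO] end (terminal +0, X#5); searched OO.X/X... to 6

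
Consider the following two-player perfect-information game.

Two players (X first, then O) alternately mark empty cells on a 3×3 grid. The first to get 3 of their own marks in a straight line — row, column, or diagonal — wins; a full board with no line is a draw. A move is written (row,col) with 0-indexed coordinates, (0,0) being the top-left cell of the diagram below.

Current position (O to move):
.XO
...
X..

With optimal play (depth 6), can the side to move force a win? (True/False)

[.XO/.../X..] O move#1: (0,0):-1/OXO/.../X.., (1,0):-1/.XO/O../X.., (1,1):+0/.XO/.O./X..*, (1,2):-1/.XO/..O/X.., (2,1):+0/.XO/.../XO., (2,2):+0/.XO/.../X.O
[.XO/.O./X..] X move#2: (0,0):+0/XXO/.O./X..*, (1,0):+0/.XO/XO./X.., (1,2):+0/.XO/.OX/X.., (2,1):-1/.XO/.O./XX., (2,2):+0/.XO/.O./X.X
[XXO/.O./X..] O move#3: (1,0):+0/XXO/OO./X..*, (1,2):-1/XXO/.OO/X.., (2,1):-1/XXO/.O./XO., (2,2):-1/XXO/.O./X.O
[XXO/OO./X..] X move#4: (1,2):+0/XXO/OOX/X..*, (2,1):-1/XXO/OO./XX., (2,2):-1/XXO/OO./X.X
[XXO/OOX/X..] O move#5: (2,1):+0/XXO/OOX/XO.*, (2,2):+0/XXO/OOX/X.O
[XXO/OOX/XO.] X move#6: (2,2):+0/XXO/OOX/XOX*
[XXO/OOX/XOX] end (terminal +0, O#7); searched .XO/.../X.. to 6

O winning at [.XO/.../X..]: False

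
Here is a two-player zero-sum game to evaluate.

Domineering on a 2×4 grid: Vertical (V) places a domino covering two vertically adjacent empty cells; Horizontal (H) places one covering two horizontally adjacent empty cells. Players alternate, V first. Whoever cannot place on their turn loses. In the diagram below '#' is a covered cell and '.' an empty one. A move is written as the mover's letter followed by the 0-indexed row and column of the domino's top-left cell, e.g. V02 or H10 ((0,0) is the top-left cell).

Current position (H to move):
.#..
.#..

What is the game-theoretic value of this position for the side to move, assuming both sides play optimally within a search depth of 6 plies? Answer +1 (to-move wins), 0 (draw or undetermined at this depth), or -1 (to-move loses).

[.#../.#..] H move#1: H02:+1/.###/.#..*, H12:+1/.#../.###
[.###/.#..] V move#2: V00:-1/####/##..*
[####/##..] H move#3: H12:+1/####/####*
[####/####] end (terminal -1, V#4); searched .#../.#.. to 6

value(.#../.#.., H) = +1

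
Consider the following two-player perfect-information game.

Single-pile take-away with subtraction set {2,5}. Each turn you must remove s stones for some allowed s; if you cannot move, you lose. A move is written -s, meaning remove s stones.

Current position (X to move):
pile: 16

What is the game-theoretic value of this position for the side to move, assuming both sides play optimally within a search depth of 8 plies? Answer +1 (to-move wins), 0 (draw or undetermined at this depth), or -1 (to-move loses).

[16] X move#1: -2:+1/14*, -5:+1/11
[14] O move#2: -2:-1/12*, -5:-1/9
[12] X move#3: -2:-1/10, -5:+1/7*
[7] O move#4: -2:-1/5*, -5:-1/2
[5] X move#5: -2:-1/3, -5:+1/0*
[0] end (terminal -1, O#6); searched 16 to 8

value(16, X) = +1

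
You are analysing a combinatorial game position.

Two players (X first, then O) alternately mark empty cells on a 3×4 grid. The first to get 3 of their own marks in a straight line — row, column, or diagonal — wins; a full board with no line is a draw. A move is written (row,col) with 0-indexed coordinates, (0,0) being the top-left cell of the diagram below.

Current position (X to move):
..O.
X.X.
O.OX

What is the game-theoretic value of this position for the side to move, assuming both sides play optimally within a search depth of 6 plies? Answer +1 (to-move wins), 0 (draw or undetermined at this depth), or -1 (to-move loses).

value(..O./X.X./O.OX, X) = +1

ply 1, X at ..O./X.X./O.OX | (0,0)=-1→X.O./X.X./O.OX; (0,1)=+1→.XO./X.X./O.OX*; (0,3)=-1→..OX/X.X./O.OX; (1,1)=+1→..O./XXX./O.OX; (1,3)=-1→..O./X.XX/O.OX; (2,1)=-1→..O./X.X./OXOX
ply 2: .XO./X.X./O.OX is terminal -1 (O); from ..O./X.X./O.OX depth 6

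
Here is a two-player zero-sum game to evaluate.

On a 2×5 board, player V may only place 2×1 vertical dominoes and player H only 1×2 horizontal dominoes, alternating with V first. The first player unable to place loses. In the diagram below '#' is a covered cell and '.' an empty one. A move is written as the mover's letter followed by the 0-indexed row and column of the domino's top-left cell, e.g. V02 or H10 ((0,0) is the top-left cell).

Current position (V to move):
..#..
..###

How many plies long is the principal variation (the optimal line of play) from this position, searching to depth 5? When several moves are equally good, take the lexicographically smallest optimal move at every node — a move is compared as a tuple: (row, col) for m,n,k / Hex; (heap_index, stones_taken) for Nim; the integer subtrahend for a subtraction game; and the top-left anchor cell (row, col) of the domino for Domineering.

PV length from [..#../..###]: 3 plies

[..#../..###] V move#1: V00:+1/#.#../#.###*, V01:+1/.##../.####
[#.#../#.###] H move#2: H03:-1/#.###/#.###*
[#.###/#.###] V move#3: V01:+1/#####/#####*
[#####/#####] end (terminal -1, H#4); searched ..#../..### to 5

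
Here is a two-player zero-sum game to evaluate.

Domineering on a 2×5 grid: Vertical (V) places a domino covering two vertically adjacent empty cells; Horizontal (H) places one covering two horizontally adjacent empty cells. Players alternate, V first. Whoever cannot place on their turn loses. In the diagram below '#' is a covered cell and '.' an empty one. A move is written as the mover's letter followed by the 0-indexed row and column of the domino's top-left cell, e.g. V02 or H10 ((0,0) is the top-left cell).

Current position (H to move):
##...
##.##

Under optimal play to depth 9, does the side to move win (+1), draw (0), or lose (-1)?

value(##.../##.##, H) = +1

[##.../##.##] H move#1: H02:+1/####./##.##*, H03:-1/##.##/##.##
[####./##.##] end (terminal -1, V#2); searched ##.../##.## to 9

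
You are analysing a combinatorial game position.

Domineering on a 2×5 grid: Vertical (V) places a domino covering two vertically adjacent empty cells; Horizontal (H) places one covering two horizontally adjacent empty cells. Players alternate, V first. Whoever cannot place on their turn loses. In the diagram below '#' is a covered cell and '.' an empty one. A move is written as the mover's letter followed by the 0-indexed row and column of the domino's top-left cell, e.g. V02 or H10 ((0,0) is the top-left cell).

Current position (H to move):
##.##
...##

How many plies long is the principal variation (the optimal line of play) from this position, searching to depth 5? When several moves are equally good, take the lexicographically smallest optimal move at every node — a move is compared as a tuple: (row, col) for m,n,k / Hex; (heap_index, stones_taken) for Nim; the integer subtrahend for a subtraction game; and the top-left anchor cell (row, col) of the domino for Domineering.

PV length from [##.##/...##]: 1 ply

ply 1, H at ##.##/...## | H10=-1→##.##/##.##; H11=+1→##.##/.####*
ply 2: ##.##/.#### is terminal -1 (V); from ##.##/...## depth 5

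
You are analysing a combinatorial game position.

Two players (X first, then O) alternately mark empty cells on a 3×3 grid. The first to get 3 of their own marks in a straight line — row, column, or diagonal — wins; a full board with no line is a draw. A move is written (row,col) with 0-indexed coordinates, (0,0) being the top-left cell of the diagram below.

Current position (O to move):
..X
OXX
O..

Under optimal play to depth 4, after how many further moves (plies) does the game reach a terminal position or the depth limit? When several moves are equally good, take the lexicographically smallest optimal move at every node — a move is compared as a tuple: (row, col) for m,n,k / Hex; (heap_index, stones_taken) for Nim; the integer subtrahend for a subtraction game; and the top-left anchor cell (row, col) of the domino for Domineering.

[..X/OXX/O..] O move#1: (0,0):+1/O.X/OXX/O..*, (0,1):-1/.OX/OXX/O.., (2,1):-1/..X/OXX/OO., (2,2):+1/..X/OXX/O.O
[O.X/OXX/O..] end (terminal -1, X#2); searched ..X/OXX/O.. to 4

PV length from [..X/OXX/O..]: 1 ply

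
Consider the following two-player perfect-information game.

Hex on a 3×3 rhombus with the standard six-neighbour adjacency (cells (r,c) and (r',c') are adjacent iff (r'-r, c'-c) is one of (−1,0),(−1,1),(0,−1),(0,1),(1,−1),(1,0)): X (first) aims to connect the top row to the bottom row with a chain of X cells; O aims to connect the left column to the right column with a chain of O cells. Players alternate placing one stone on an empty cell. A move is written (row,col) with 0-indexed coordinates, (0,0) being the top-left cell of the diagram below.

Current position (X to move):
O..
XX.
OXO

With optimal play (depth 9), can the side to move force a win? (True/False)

X winning at [O../XX./OXO]: True

p1 X@[O../XX./OXO]: (0,1)[OX./XX./OXO]+1* (0,2)[O.X/XX./OXO]+1 (1,2)[O../XXX/OXO]+1
p2 O@[OX./XX./OXO] terminal -1; root [O../XX./OXO] d9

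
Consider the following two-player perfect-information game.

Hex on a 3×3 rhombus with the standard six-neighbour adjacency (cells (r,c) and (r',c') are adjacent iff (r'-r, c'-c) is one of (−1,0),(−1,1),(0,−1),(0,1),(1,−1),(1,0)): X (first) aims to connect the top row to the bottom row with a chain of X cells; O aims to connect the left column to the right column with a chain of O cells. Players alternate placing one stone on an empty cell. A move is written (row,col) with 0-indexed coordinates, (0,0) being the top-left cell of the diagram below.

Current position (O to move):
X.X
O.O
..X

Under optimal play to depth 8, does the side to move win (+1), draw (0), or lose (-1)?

[X.X/O.O/..X] O move#1: (0,1):-1/XOX/O.O/..X, (1,1):+1/X.X/OOO/..X*, (2,0):+1/X.X/O.O/O.X, (2,1):+1/X.X/O.O/.OX
[X.X/OOO/..X] end (terminal -1, X#2); searched X.X/O.O/..X to 8

value(X.X/O.O/..X, O) = +1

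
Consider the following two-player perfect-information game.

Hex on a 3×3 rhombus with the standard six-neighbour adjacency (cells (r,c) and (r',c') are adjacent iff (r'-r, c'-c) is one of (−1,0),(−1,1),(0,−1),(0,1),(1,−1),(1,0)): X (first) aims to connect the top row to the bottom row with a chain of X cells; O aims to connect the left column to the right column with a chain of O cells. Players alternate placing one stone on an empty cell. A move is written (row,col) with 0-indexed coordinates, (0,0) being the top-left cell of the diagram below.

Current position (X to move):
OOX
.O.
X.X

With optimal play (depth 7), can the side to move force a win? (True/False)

X winning at [OOX/.O./X.X]: True

p1 X@[OOX/.O./X.X]: (1,0)[OOX/XO./X.X]-1 (1,2)[OOX/.OX/X.X]+1* (2,1)[OOX/.O./XXX]-1
p2 O@[OOX/.OX/X.X] terminal -1; root [OOX/.O./X.X] d7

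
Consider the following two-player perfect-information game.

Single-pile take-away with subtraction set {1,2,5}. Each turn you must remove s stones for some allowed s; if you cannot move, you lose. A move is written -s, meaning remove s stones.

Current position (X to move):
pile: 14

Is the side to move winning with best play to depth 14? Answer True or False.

X winning at [14]: True

ply 1, X at 14 | -1=-1→13; -2=+1→12*; -5=+1→9
ply 2, O at 12 | -1=-1→11*; -2=-1→10; -5=-1→7
ply 3, X at 11 | -1=-1→10; -2=+1→9*; -5=+1→6
ply 4, O at 9 | -1=-1→8*; -2=-1→7; -5=-1→4
ply 5, X at 8 | -1=-1→7; -2=+1→6*; -5=+1→3
ply 6, O at 6 | -1=-1→5*; -2=-1→4; -5=-1→1
ply 7, X at 5 | -1=-1→4; -2=+1→3*; -5=+1→0
ply 8, O at 3 | -1=-1→2*; -2=-1→1
ply 9, X at 2 | -1=-1→1; -2=+1→0*
ply 10: 0 is terminal -1 (O); from 14 depth 14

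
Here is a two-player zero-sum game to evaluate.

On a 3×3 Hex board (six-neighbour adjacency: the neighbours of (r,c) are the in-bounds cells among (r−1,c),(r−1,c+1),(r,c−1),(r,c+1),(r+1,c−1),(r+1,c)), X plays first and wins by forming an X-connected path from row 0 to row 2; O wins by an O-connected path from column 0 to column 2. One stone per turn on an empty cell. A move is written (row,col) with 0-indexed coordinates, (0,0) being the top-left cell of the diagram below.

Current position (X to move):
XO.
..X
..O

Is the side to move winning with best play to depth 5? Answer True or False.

X winning at [XO./..X/..O]: True

[XO./..X/..O] X move#1: (0,2):+1/XOX/..X/..O*, (1,0):+1/XO./X.X/..O, (1,1):+1/XO./.XX/..O, (2,0):+1/XO./..X/X.O, (2,1):+1/XO./..X/.XO
[XOX/..X/..O] O move#2: (1,0):-1/XOX/O.X/..O*, (1,1):-1/XOX/.OX/..O, (2,0):-1/XOX/..X/O.O, (2,1):-1/XOX/..X/.OO
[XOX/O.X/..O] X move#3: (1,1):+1/XOX/OXX/..O*, (2,0):+1/XOX/O.X/X.O, (2,1):+1/XOX/O.X/.XO
[XOX/OXX/..O] O move#4: (2,0):-1/XOX/OXX/O.O*, (2,1):-1/XOX/OXX/.OO
[XOX/OXX/O.O] X move#5: (2,1):+1/XOX/OXX/OXO*
[XOX/OXX/OXO] end (terminal -1, O#6); searched XO./..X/..O to 5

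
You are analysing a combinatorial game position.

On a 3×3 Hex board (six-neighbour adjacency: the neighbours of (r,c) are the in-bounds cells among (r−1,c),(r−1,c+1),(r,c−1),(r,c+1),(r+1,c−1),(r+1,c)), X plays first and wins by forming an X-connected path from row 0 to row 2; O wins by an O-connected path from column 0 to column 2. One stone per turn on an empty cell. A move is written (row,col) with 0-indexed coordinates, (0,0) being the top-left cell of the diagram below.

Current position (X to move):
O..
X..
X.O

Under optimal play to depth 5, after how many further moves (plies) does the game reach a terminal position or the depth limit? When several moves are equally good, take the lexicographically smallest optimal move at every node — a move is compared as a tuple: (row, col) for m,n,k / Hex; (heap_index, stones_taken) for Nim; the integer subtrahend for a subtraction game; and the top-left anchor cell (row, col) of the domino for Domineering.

PV length from [O../X../X.O]: 1 ply

p1 X@[O../X../X.O]: (0,1)[OX./X../X.O]+1* (0,2)[O.X/X../X.O]+1 (1,1)[O../XX./X.O]+1 (1,2)[O../X.X/X.O]+1 (2,1)[O../X../XXO]+1
p2 O@[OX./X../X.O] terminal -1; root [O../X../X.O] d5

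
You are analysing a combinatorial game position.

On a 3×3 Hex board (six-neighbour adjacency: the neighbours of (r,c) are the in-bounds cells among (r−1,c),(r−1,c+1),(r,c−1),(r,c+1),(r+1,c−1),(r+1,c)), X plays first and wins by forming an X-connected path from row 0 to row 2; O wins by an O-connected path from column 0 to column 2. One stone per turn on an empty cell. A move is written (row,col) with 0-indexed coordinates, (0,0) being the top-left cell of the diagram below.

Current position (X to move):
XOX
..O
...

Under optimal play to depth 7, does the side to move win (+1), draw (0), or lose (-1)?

p1 X@[XOX/..O/...]: (1,0)[XOX/X.O/...]-1 (1,1)[XOX/.XO/...]+1* (2,0)[XOX/..O/X..]+1 (2,1)[XOX/..O/.X.]-1 (2,2)[XOX/..O/..X]-1
p2 O@[XOX/.XO/...]: (1,0)[XOX/OXO/...]-1* (2,0)[XOX/.XO/O..]-1 (2,1)[XOX/.XO/.O.]-1 (2,2)[XOX/.XO/..O]-1
p3 X@[XOX/OXO/...]: (2,0)[XOX/OXO/X..]+1* (2,1)[XOX/OXO/.X.]+1 (2,2)[XOX/OXO/..X]+1
p4 O@[XOX/OXO/X..] terminal -1; root [XOX/..O/...] d7

value(XOX/..O/..., X) = +1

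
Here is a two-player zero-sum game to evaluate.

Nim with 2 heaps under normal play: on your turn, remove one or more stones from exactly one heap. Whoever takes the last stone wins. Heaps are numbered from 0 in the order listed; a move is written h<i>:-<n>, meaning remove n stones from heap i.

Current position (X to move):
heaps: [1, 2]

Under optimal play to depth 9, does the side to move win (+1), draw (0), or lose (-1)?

p1 X@[(1,2)]: h0:-1[(0,2)]-1 h1:-1[(1,1)]+1* h1:-2[(1,0)]-1
p2 O@[(1,1)]: h0:-1[(0,1)]-1* h1:-1[(1,0)]-1
p3 X@[(0,1)]: h1:-1[(0,0)]+1*
p4 O@[(0,0)] terminal -1; root [(1,2)] d9

value((1,2), X) = +1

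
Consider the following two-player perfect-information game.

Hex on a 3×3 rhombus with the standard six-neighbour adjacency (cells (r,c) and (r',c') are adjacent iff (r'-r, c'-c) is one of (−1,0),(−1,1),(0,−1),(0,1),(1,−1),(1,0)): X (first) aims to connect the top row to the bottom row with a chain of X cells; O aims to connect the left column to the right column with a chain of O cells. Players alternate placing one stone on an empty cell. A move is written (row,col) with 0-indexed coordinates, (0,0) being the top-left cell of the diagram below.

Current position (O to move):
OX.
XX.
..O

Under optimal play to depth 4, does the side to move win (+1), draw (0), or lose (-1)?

value(OX./XX./..O, O) = -1

ply 1, O at OX./XX./..O | (0,2)=-1→OXO/XX./..O*; (1,2)=-1→OX./XXO/..O; (2,0)=-1→OX./XX./O.O; (2,1)=-1→OX./XX./.OO
ply 2, X at OXO/XX./..O | (1,2)=+1→OXO/XXX/..O*; (2,0)=+1→OXO/XX./X.O; (2,1)=+1→OXO/XX./.XO
ply 3, O at OXO/XXX/..O | (2,0)=-1→OXO/XXX/O.O*; (2,1)=-1→OXO/XXX/.OO
ply 4, X at OXO/XXX/O.O | (2,1)=+1→OXO/XXX/OXO*
ply 5: OXO/XXX/OXO is terminal -1 (O); from OX./XX./..O depth 4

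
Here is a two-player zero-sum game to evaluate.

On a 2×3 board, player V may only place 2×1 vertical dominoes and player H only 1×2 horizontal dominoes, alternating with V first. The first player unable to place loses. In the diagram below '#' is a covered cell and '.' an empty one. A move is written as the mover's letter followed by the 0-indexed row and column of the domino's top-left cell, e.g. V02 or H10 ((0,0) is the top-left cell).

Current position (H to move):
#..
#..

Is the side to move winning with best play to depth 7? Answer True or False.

p1 H@[#../#..]: H01[###/#..]+1* H11[#../###]+1
p2 V@[###/#..] terminal -1; root [#../#..] d7

H winning at [#../#..]: True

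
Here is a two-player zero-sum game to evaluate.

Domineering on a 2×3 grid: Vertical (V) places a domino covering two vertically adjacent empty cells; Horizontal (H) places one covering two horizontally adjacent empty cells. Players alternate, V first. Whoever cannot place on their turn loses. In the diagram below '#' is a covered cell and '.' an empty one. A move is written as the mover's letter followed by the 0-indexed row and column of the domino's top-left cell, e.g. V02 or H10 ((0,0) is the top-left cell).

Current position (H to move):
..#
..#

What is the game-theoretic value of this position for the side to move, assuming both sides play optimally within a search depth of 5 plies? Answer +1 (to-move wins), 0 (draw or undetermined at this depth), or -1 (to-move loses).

value(..#/..#, H) = +1

ply 1, H at ..#/..# | H00=+1→###/..#*; H10=+1→..#/###
ply 2: ###/..# is terminal -1 (V); from ..#/..# depth 5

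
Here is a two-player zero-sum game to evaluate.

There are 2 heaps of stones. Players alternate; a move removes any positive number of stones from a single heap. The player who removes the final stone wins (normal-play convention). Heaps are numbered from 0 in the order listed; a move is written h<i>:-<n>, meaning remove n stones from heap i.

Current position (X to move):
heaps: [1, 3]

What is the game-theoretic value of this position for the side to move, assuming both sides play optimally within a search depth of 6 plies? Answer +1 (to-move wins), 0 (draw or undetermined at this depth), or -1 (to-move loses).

value((1,3), X) = +1

p1 X@[(1,3)]: h0:-1[(0,3)]-1 h1:-1[(1,2)]-1 h1:-2[(1,1)]+1* h1:-3[(1,0)]-1
p2 O@[(1,1)]: h0:-1[(0,1)]-1* h1:-1[(1,0)]-1
p3 X@[(0,1)]: h1:-1[(0,0)]+1*
p4 O@[(0,0)] terminal -1; root [(1,3)] d6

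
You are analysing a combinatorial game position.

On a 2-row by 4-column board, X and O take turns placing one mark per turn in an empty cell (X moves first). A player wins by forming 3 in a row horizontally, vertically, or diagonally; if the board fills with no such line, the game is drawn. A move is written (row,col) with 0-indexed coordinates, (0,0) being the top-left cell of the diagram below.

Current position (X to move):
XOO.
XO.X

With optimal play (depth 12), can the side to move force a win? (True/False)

p1 X@[XOO./XO.X]: (0,3)[XOOX/XO.X]+0* (1,2)[XOO./XOXX]-1
p2 O@[XOOX/XO.X]: (1,2)[XOOX/XOOX]+0*
p3 X@[XOOX/XOOX] terminal +0; root [XOO./XO.X] d12

X winning at [XOO./XO.X]: False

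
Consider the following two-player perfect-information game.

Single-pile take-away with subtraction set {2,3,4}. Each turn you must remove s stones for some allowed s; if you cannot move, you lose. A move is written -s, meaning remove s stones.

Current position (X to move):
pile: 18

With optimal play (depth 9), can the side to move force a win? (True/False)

ply 1, X at 18 | -2=-1→16*; -3=-1→15; -4=-1→14
ply 2, O at 16 | -2=-1→14; -3=+1→13*; -4=+1→12
ply 3, X at 13 | -2=-1→11*; -3=-1→10; -4=-1→9
ply 4, O at 11 | -2=-1→9; -3=-1→8; -4=+1→7*
ply 5, X at 7 | -2=-1→5*; -3=-1→4; -4=-1→3
ply 6, O at 5 | -2=-1→3; -3=-1→2; -4=+1→1*
ply 7: 1 is terminal -1 (X); from 18 depth 9

X winning at [18]: False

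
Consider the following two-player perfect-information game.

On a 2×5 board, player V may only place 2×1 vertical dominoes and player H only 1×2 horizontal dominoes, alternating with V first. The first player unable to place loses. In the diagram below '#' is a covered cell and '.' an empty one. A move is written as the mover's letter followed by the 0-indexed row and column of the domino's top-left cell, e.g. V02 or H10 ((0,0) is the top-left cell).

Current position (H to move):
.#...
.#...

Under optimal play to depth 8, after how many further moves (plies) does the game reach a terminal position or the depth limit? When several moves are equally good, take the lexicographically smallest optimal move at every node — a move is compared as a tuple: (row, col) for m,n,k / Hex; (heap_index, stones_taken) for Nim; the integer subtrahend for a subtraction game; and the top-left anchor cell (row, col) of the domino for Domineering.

PV length from [.#.../.#...]: 4 plies

ply 1, H at .#.../.#... | H02=-1→.###./.#...*; H03=-1→.#.##/.#...; H12=-1→.#.../.###.; H13=-1→.#.../.#.##
ply 2, V at .###./.#... | V00=-1→####./##...; V04=+1→.####/.#..#*
ply 3, H at .####/.#..# | H12=-1→.####/.####*
ply 4, V at .####/.#### | V00=+1→#####/#####*
ply 5: #####/##### is terminal -1 (H); from .#.../.#... depth 8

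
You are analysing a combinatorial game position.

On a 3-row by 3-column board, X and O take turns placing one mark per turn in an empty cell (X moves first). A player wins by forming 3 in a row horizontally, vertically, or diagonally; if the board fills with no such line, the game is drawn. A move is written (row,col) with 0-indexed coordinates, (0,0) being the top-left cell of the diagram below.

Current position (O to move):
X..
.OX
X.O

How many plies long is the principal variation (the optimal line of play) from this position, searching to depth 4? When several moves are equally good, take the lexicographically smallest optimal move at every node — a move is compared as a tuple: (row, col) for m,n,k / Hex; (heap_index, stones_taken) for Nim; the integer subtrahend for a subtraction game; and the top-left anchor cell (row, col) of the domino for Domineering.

PV length from [X../.OX/X.O]: 4 plies

[X../.OX/X.O] O move#1: (0,1):-1/XO./.OX/X.O, (0,2):-1/X.O/.OX/X.O, (1,0):+0/X../OOX/X.O*, (2,1):-1/X../.OX/XOO
[X../OOX/X.O] X move#2: (0,1):+0/XX./OOX/X.O*, (0,2):+0/X.X/OOX/X.O, (2,1):+0/X../OOX/XXO
[XX./OOX/X.O] O move#3: (0,2):+0/XXO/OOX/X.O*, (2,1):-1/XX./OOX/XOO
[XXO/OOX/X.O] X move#4: (2,1):+0/XXO/OOX/XXO*
[XXO/OOX/XXO] end (terminal +0, O#5); searched X../.OX/X.O to 4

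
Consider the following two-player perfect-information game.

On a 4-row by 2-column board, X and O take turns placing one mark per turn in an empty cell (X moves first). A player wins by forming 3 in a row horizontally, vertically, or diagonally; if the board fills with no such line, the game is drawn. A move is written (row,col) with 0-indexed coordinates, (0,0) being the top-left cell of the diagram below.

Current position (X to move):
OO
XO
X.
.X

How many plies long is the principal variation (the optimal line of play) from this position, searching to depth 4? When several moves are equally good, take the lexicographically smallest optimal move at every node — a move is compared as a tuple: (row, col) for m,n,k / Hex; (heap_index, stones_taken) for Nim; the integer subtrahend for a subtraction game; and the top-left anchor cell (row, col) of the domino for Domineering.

PV length from [OO/XO/X./.X]: 1 ply

[OO/XO/X./.X] X move#1: (2,1):+0/OO/XO/XX/.X, (3,0):+1/OO/XO/X./XX*
[OO/XO/X./XX] end (terminal -1, O#2); searched OO/XO/X./.X to 4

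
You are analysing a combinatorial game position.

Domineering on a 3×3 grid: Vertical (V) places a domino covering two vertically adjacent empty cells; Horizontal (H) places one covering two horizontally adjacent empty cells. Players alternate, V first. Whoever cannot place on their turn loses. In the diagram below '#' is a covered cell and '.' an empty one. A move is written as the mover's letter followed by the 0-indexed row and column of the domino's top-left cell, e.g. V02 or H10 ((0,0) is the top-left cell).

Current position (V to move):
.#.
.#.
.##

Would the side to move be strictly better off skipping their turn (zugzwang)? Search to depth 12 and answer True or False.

zugzwang(.#./.#./.##, V) = False

[.#./.#./.##] V move#1: V00:+1/##./##./.##*, V02:+1/.##/.##/.##, V10:+1/.#./##./###
[##./##./.##] end (terminal -1, H#2); searched .#./.#./.## to 12
if V skipped the turn, H would face:
~ [.#./.#./.##] end (terminal -1, H#1); searched .#./.#./.## to 12
compare (V): move=+1 vs pass=+1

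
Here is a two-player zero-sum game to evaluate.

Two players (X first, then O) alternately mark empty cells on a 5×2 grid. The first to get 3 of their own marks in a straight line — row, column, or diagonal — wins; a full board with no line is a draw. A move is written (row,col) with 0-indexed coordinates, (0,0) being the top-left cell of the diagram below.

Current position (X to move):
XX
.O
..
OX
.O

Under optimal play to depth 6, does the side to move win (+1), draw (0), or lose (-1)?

[XX/.O/../OX/.O] X move#1: (1,0):+0/XX/XO/../OX/.O*, (2,0):+0/XX/.O/X./OX/.O, (2,1):-1/XX/.O/.X/OX/.O, (4,0):+0/XX/.O/../OX/XO
[XX/XO/../OX/.O] O move#2: (2,0):+0/XX/XO/O./OX/.O*, (2,1):-1/XX/XO/.O/OX/.O, (4,0):-1/XX/XO/../OX/OO
[XX/XO/O./OX/.O] X move#3: (2,1):-1/XX/XO/OX/OX/.O, (4,0):+0/XX/XO/O./OX/XO*
[XX/XO/O./OX/XO] O move#4: (2,1):+0/XX/XO/OO/OX/XO*
[XX/XO/OO/OX/XO] end (terminal +0, X#5); searched XX/.O/../OX/.O to 6

value(XX/.O/../OX/.O, X) = 0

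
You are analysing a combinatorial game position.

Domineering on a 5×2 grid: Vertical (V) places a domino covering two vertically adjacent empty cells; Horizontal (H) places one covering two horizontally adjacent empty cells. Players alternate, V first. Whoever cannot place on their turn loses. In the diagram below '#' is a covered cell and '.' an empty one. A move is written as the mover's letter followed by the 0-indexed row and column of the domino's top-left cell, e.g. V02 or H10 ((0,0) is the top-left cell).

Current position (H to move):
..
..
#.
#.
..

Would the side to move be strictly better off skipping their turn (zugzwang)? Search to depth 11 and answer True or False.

[../../#./#./..] H move#1: H00:+1/##/../#./#./..*, H10:+1/../##/#./#./.., H40:-1/../../#./#./##
[##/../#./#./..] V move#2: V11:-1/##/.#/##/#./..*, V21:-1/##/../##/##/.., V31:-1/##/../#./##/.#
[##/.#/##/#./..] H move#3: H40:+1/##/.#/##/#./##*
[##/.#/##/#./##] end (terminal -1, V#4); searched ../../#./#./.. to 11
suppose H passes — search the same position with V to move:
pass> [../../#./#./..] V move#1: V00:+1/#./#./#./#./..*, V01:+1/.#/.#/#./#./.., V11:+1/../.#/##/#./.., V21:-1/../../##/##/.., V31:-1/../../#./##/.#
pass> [#./#./#./#./..] H move#2: H40:-1/#./#./#./#./##*
pass> [#./#./#./#./##] V move#3: V01:+1/##/##/#./#./##*, V11:+1/#./##/##/#./##, V21:+1/#./#./##/##/##
pass> [##/##/#./#./##] end (terminal -1, H#4); searched ../../#./#./.. to 11
for H: play +1, pass -1

zugzwang(../../#./#./.., H) = False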